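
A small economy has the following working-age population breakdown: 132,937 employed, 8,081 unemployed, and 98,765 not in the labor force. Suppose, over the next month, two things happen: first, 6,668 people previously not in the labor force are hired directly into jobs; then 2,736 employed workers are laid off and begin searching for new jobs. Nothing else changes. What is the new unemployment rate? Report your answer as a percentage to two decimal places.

Initially, labor force = 132,937 + 8,081 = 141,018, so u = 8,081/141,018 = 5.73%.
After the first change, employed and labor force both rise by 6,668; unemployed unchanged → E = 139,605, U = 8,081, labor force = 147,686.
After the second change, employed falls and unemployed rises by 2,736; labor force unchanged → E = 136,869, U = 10,817, labor force = 147,686.
New unemployment rate = 10,817 / 147,686 = 7.32%.

New unemployment rate ≈ 7.32%.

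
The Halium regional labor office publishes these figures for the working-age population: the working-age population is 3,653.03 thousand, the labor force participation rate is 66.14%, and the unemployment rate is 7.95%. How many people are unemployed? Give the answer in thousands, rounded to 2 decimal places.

About 192.08 thousand are unemployed.

Labor force = 0.6614 × 3,653.03 = 2,416.11 thousand.
Unemployed = 0.0795 × 2,416.11 ≈ 192.08 thousand.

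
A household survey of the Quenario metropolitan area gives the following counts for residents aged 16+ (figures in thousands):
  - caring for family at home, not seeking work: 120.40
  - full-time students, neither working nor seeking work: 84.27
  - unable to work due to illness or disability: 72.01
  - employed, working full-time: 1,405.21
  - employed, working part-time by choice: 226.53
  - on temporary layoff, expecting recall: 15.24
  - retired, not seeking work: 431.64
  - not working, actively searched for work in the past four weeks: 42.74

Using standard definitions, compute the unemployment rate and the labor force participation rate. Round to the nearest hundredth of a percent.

Employed = 1,405.21 + 226.53 = 1,631.74 thousand.
Unemployed = 15.24 + 42.74 = 57.98 thousand (jobless and actively searching, or on temporary layoff).
Labor force = 1,631.74 + 57.98 = 1,689.72 thousand.
Not in labor force = 120.40 + 84.27 + 72.01 + 431.64 = 708.32 thousand (those not working and not actively searching are outside the labor force).
Civilian working-age population = 1,689.72 + 708.32 = 2,398.04 thousand.
Unemployment rate = 57.98 / 1,689.72 = 3.43%.
Labor force participation rate = 1,689.72 / 2,398.04 = 70.46%.

Unemployment rate ≈ 3.43%; labor force participation rate ≈ 70.46%.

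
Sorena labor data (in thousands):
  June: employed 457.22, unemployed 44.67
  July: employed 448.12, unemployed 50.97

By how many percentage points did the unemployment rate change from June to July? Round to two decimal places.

June: labor force = 457.22 + 44.67 = 501.89; u = 44.67/501.89 = 8.90%.
July: labor force = 448.12 + 50.97 = 499.09; u = 50.97/499.09 = 10.21%.
Change = 10.21% − 8.90% = +1.31 pp.

The unemployment rate changed by +1.31 percentage points.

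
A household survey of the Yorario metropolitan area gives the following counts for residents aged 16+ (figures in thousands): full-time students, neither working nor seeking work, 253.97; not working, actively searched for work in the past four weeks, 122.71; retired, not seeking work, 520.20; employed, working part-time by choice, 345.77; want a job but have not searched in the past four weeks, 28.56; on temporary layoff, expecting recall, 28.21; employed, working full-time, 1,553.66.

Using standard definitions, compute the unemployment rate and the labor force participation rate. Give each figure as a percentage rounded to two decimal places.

Employed = 345.77 + 1,553.66 = 1,899.43 thousand.
Unemployed = 122.71 + 28.21 = 150.92 thousand (jobless and actively searching, or on temporary layoff).
Labor force = 1,899.43 + 150.92 = 2,050.35 thousand.
Not in labor force = 253.97 + 520.20 + 28.56 = 802.73 thousand (those not working and not actively searching are outside the labor force — including those who want a job but have given up searching).
Civilian working-age population = 2,050.35 + 802.73 = 2,853.08 thousand.
Unemployment rate = 150.92 / 2,050.35 = 7.36%.
Labor force participation rate = 2,050.35 / 2,853.08 = 71.86%.

Unemployment rate ≈ 7.36%; labor force participation rate ≈ 71.86%.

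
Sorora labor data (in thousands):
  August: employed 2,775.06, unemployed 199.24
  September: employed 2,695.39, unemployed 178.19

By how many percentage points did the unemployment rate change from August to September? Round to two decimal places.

The unemployment rate changed by −0.50 percentage points.

August: labor force = 2,775.06 + 199.24 = 2,974.30; u = 199.24/2,974.30 = 6.70%.
September: labor force = 2,695.39 + 178.19 = 2,873.58; u = 178.19/2,873.58 = 6.20%.
Change = 6.20% − 6.70% = −0.50 pp.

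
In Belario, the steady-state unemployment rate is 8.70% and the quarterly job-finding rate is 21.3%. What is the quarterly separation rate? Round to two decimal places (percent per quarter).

Separation rate ≈ 2.03% per quarter.

From u* = s/(s+f): s = u·f/(1−u).
s = 0.0870 × 21.3 / (1 − 0.0870) = 1.8531 / 0.9130 ≈ 2.03% per quarter.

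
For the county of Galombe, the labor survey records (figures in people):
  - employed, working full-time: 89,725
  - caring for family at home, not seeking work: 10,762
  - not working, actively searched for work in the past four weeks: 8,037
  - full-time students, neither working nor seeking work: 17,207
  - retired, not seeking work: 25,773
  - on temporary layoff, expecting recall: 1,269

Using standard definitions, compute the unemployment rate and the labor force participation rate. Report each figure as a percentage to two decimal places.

Employed = 89,725.
Unemployed = 8,037 + 1,269 = 9,306 (jobless and actively searching, or on temporary layoff).
Labor force = 89,725 + 9,306 = 99,031.
Not in labor force = 10,762 + 17,207 + 25,773 = 53,742 (those not working and not actively searching are outside the labor force).
Civilian working-age population = 99,031 + 53,742 = 152,773.
Unemployment rate = 9,306 / 99,031 = 9.40%.
Labor force participation rate = 99,031 / 152,773 = 64.82%.

Unemployment rate ≈ 9.40%; labor force participation rate ≈ 64.82%.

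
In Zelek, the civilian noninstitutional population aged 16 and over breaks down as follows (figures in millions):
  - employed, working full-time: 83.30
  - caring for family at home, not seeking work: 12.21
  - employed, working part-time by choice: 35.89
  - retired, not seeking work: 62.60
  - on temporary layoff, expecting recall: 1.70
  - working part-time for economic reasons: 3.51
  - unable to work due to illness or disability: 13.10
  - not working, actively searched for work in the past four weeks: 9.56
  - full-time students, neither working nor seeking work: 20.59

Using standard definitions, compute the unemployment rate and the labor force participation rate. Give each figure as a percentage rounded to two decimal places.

Employed = 83.30 + 35.89 + 3.51 = 122.70 million (anyone who worked, including part-time for economic reasons, counts as employed).
Unemployed = 1.70 + 9.56 = 11.26 million (jobless and actively searching, or on temporary layoff).
Labor force = 122.70 + 11.26 = 133.96 million.
Not in labor force = 12.21 + 62.60 + 13.10 + 20.59 = 108.50 million (those not working and not actively searching are outside the labor force).
Civilian working-age population = 133.96 + 108.50 = 242.46 million.
Unemployment rate = 11.26 / 133.96 = 8.41%.
Labor force participation rate = 133.96 / 242.46 = 55.25%.

Unemployment rate ≈ 8.41%; labor force participation rate ≈ 55.25%.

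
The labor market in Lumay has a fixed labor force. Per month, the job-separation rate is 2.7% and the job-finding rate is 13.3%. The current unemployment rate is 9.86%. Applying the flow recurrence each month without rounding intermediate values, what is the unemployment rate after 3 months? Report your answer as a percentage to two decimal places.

With a fixed labor force, u_{t+1} = u_t + s·(1−u_t) − f·u_t = u_t·(1−s−f) + s.
Here 1−s−f = 0.840 and s = 0.027.
u_1 = 0.098600 × 0.840 + 0.027 = 0.109824.
u_2 = 0.109824 × 0.840 + 0.027 = 0.119252.
u_3 = 0.119252 × 0.840 + 0.027 = 0.127172.

Unemployment rate after three months ≈ 12.72%.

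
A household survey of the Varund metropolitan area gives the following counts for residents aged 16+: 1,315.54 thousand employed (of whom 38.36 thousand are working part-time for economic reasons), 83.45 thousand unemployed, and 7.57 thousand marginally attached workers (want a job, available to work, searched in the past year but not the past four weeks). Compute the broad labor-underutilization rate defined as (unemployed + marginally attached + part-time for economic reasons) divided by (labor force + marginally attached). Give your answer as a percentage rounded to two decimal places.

Broad underutilization rate ≈ 9.20%.

Labor force = 1,315.54 + 83.45 = 1,398.99 thousand.
Numerator = 83.45 + 7.57 + 38.36 = 129.38 thousand.
Denominator = 1,398.99 + 7.57 = 1,406.56 thousand.
Broad rate = 129.38 / 1,406.56 = 9.20%.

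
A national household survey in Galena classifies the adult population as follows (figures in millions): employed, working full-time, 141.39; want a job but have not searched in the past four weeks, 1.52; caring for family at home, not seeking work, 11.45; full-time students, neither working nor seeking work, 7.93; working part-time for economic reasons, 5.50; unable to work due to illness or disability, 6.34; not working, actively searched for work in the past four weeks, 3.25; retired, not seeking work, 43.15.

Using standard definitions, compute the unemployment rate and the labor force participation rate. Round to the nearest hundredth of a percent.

Employed = 141.39 + 5.50 = 146.89 million (anyone who worked, including part-time for economic reasons, counts as employed).
Unemployed = 3.25 million.
Labor force = 146.89 + 3.25 = 150.14 million.
Not in labor force = 1.52 + 11.45 + 7.93 + 6.34 + 43.15 = 70.39 million (those not working and not actively searching are outside the labor force — including those who want a job but have given up searching).
Civilian working-age population = 150.14 + 70.39 = 220.53 million.
Unemployment rate = 3.25 / 150.14 = 2.16%.
Labor force participation rate = 150.14 / 220.53 = 68.08%.

Unemployment rate ≈ 2.16%; labor force participation rate ≈ 68.08%.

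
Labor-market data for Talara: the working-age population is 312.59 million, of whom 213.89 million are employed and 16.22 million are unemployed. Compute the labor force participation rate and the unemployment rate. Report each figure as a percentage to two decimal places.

Labor force participation rate ≈ 73.61%; unemployment rate ≈ 7.05%.

Labor force = employed + unemployed = 213.89 + 16.22 = 230.11 million.
Unemployment rate = 16.22 / 230.11 = 7.05%.
Labor force participation rate = 230.11 / 312.59 = 73.61%.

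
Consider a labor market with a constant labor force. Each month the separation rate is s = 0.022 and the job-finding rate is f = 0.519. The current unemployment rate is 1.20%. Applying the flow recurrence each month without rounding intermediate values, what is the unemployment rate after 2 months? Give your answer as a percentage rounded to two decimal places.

Unemployment rate after two months ≈ 3.46%.

With a fixed labor force, u_{t+1} = u_t + s·(1−u_t) − f·u_t = u_t·(1−s−f) + s.
Here 1−s−f = 0.459 and s = 0.022.
u_1 = 0.012000 × 0.459 + 0.022 = 0.027508.
u_2 = 0.027508 × 0.459 + 0.022 = 0.034626.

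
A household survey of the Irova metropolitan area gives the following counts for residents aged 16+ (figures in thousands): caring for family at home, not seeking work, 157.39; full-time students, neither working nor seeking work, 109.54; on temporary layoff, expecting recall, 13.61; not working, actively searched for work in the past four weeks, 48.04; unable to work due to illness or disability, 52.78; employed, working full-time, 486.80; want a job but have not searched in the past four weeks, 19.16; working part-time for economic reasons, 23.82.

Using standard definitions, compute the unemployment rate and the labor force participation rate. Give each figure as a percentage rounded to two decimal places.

Employed = 486.80 + 23.82 = 510.62 thousand (anyone who worked, including part-time for economic reasons, counts as employed).
Unemployed = 13.61 + 48.04 = 61.65 thousand (jobless and actively searching, or on temporary layoff).
Labor force = 510.62 + 61.65 = 572.27 thousand.
Not in labor force = 157.39 + 109.54 + 52.78 + 19.16 = 338.87 thousand (those not working and not actively searching are outside the labor force — including those who want a job but have given up searching).
Civilian working-age population = 572.27 + 338.87 = 911.14 thousand.
Unemployment rate = 61.65 / 572.27 = 10.77%.
Labor force participation rate = 572.27 / 911.14 = 62.81%.

Unemployment rate ≈ 10.77%; labor force participation rate ≈ 62.81%.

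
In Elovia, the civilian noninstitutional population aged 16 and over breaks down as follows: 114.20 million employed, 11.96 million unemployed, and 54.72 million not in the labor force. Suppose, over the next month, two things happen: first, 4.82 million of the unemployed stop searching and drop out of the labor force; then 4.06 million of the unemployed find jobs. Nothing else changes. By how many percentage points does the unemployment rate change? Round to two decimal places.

Initially, labor force = 114.20 + 11.96 = 126.16 million, so u = 11.96/126.16 = 9.48%.
After the first change, unemployed and labor force both fall by 4.82 → E = 114.20, U = 7.14, labor force = 121.34 million.
After the second change, unemployed falls and employed rises by 4.06; labor force unchanged → E = 118.26, U = 3.08, labor force = 121.34 million.
New unemployment rate = 3.08 / 121.34 = 2.54%.
Change = 2.54% − 9.48% = −6.94 percentage points.

The unemployment rate changes by −6.94 percentage points.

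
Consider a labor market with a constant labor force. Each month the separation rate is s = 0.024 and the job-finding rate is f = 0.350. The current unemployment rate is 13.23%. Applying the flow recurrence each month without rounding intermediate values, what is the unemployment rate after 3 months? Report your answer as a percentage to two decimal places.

With a fixed labor force, u_{t+1} = u_t + s·(1−u_t) − f·u_t = u_t·(1−s−f) + s.
Here 1−s−f = 0.626 and s = 0.024.
u_1 = 0.132300 × 0.626 + 0.024 = 0.106820.
u_2 = 0.106820 × 0.626 + 0.024 = 0.090869.
u_3 = 0.090869 × 0.626 + 0.024 = 0.080884.

Unemployment rate after three months ≈ 8.09%.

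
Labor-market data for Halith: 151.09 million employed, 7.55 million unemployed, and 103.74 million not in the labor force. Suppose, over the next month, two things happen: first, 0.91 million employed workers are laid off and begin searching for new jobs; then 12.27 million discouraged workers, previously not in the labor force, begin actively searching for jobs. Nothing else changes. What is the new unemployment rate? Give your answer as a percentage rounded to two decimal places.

Initially, labor force = 151.09 + 7.55 = 158.64 million, so u = 7.55/158.64 = 4.76%.
After the first change, employed falls and unemployed rises by 0.91; labor force unchanged → E = 150.18, U = 8.46, labor force = 158.64 million.
After the second change, unemployed and labor force both rise by 12.27 → E = 150.18, U = 20.73, labor force = 170.91 million.
New unemployment rate = 20.73 / 170.91 = 12.13%.

New unemployment rate ≈ 12.13%.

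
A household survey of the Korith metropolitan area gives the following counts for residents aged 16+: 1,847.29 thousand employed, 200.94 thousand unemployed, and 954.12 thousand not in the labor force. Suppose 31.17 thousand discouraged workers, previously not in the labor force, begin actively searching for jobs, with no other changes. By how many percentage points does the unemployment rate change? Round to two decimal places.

Initially, labor force = 1,847.29 + 200.94 = 2,048.23 thousand, so u = 200.94/2,048.23 = 9.81%.
After the change, unemployed and labor force both rise by 31.17 → E = 1,847.29, U = 232.11, labor force = 2,079.40 thousand.
New unemployment rate = 232.11 / 2,079.40 = 11.16%.
Change = 11.16% − 9.81% = +1.35 percentage points.

The unemployment rate changes by +1.35 percentage points.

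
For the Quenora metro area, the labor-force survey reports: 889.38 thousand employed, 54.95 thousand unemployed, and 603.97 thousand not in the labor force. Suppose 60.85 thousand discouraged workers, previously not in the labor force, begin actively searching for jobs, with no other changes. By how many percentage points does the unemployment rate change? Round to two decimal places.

Initially, labor force = 889.38 + 54.95 = 944.33 thousand, so u = 54.95/944.33 = 5.82%.
After the change, unemployed and labor force both rise by 60.85 → E = 889.38, U = 115.80, labor force = 1,005.18 thousand.
New unemployment rate = 115.80 / 1,005.18 = 11.52%.
Change = 11.52% − 5.82% = +5.70 percentage points.

The unemployment rate changes by +5.70 percentage points.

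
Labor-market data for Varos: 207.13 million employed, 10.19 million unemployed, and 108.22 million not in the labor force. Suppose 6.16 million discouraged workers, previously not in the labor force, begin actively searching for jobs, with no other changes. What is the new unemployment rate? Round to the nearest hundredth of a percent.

Initially, labor force = 207.13 + 10.19 = 217.32 million, so u = 10.19/217.32 = 4.69%.
After the change, unemployed and labor force both rise by 6.16 → E = 207.13, U = 16.35, labor force = 223.48 million.
New unemployment rate = 16.35 / 223.48 = 7.32%.

New unemployment rate ≈ 7.32%.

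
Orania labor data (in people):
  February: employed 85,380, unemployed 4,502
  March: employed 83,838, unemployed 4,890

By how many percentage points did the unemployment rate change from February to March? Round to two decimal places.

The unemployment rate changed by +0.50 percentage points.

February: labor force = 85,380 + 4,502 = 89,882; u = 4,502/89,882 = 5.01%.
March: labor force = 83,838 + 4,890 = 88,728; u = 4,890/88,728 = 5.51%.
Change = 5.51% − 5.01% = +0.50 pp.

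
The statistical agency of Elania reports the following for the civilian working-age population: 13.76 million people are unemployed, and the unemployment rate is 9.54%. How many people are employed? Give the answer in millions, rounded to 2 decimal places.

About 130.47 million are employed.

Labor force = U / u = 13.76 / 0.0954 ≈ 144.23 million.
Employed = labor force − unemployed = 144.23 − 13.76 = 130.47 million.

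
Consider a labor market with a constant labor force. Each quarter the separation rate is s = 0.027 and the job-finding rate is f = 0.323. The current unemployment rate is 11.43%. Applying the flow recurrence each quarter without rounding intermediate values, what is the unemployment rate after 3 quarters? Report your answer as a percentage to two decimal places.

With a fixed labor force, u_{t+1} = u_t + s·(1−u_t) − f·u_t = u_t·(1−s−f) + s.
Here 1−s−f = 0.650 and s = 0.027.
u_1 = 0.114300 × 0.650 + 0.027 = 0.101295.
u_2 = 0.101295 × 0.650 + 0.027 = 0.092842.
u_3 = 0.092842 × 0.650 + 0.027 = 0.087347.

Unemployment rate after three quarters ≈ 8.73%.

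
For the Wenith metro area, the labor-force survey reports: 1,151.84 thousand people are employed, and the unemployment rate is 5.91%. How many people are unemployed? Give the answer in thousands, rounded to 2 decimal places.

Let U be the number unemployed. The labor force is E + U, and U/(E+U) = 0.0591.
So U = 0.0591 × 1,151.84 / (1 − 0.0591) = 68.0737 / 0.9409 ≈ 72.35 thousand.

About 72.35 thousand are unemployed.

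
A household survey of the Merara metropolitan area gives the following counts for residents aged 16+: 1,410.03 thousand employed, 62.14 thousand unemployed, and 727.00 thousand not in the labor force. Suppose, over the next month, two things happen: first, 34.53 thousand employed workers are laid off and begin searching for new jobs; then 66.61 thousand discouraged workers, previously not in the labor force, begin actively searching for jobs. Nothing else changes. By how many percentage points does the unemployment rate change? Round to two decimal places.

The unemployment rate changes by +6.39 percentage points.

Initially, labor force = 1,410.03 + 62.14 = 1,472.17 thousand, so u = 62.14/1,472.17 = 4.22%.
After the first change, employed falls and unemployed rises by 34.53; labor force unchanged → E = 1,375.50, U = 96.67, labor force = 1,472.17 thousand.
After the second change, unemployed and labor force both rise by 66.61 → E = 1,375.50, U = 163.28, labor force = 1,538.78 thousand.
New unemployment rate = 163.28 / 1,538.78 = 10.61%.
Change = 10.61% − 4.22% = +6.39 percentage points.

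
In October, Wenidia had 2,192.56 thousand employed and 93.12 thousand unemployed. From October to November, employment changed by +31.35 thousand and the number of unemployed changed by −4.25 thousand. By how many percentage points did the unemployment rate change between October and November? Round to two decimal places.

The unemployment rate changed by −0.23 percentage points.

October: labor force = 2,192.56 + 93.12 = 2,285.68; u = 93.12/2,285.68 = 4.07%.
November: labor force = 2,223.91 + 88.87 = 2,312.78; u = 88.87/2,312.78 = 3.84%.
Change = 3.84% − 4.07% = −0.23 pp.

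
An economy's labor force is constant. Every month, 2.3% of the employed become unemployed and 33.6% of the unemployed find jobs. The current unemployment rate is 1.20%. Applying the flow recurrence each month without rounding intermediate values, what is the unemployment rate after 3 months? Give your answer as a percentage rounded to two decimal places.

Unemployment rate after three months ≈ 5.04%.

With a fixed labor force, u_{t+1} = u_t + s·(1−u_t) − f·u_t = u_t·(1−s−f) + s.
Here 1−s−f = 0.641 and s = 0.023.
u_1 = 0.012000 × 0.641 + 0.023 = 0.030692.
u_2 = 0.030692 × 0.641 + 0.023 = 0.042674.
u_3 = 0.042674 × 0.641 + 0.023 = 0.050354.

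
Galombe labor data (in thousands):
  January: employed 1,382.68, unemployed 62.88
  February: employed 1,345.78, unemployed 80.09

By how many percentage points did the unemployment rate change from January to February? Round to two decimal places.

The unemployment rate changed by +1.27 percentage points.

January: labor force = 1,382.68 + 62.88 = 1,445.56; u = 62.88/1,445.56 = 4.35%.
February: labor force = 1,345.78 + 80.09 = 1,425.87; u = 80.09/1,425.87 = 5.62%.
Change = 5.62% − 4.35% = +1.27 pp.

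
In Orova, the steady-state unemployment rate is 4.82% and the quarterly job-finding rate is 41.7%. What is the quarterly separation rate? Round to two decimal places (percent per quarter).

Separation rate ≈ 2.11% per quarter.

From u* = s/(s+f): s = u·f/(1−u).
s = 0.0482 × 41.7 / (1 − 0.0482) = 2.0099 / 0.9518 ≈ 2.11% per quarter.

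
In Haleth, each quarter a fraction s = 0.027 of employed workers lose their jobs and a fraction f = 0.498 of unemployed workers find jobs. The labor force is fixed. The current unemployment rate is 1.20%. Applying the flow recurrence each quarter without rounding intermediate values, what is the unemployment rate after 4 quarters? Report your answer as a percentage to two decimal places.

With a fixed labor force, u_{t+1} = u_t + s·(1−u_t) − f·u_t = u_t·(1−s−f) + s.
Here 1−s−f = 0.475 and s = 0.027.
u_1 = 0.012000 × 0.475 + 0.027 = 0.032700.
u_2 = 0.032700 × 0.475 + 0.027 = 0.042533.
u_3 = 0.042533 × 0.475 + 0.027 = 0.047203.
u_4 = 0.047203 × 0.475 + 0.027 = 0.049421.

Unemployment rate after four quarters ≈ 4.94%.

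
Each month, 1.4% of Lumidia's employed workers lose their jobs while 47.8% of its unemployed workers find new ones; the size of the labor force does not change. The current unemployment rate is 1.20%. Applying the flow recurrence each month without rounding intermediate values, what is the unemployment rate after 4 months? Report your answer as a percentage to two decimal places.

With a fixed labor force, u_{t+1} = u_t + s·(1−u_t) − f·u_t = u_t·(1−s−f) + s.
Here 1−s−f = 0.508 and s = 0.014.
u_1 = 0.012000 × 0.508 + 0.014 = 0.020096.
u_2 = 0.020096 × 0.508 + 0.014 = 0.024209.
u_3 = 0.024209 × 0.508 + 0.014 = 0.026298.
u_4 = 0.026298 × 0.508 + 0.014 = 0.027359.

Unemployment rate after four months ≈ 2.74%.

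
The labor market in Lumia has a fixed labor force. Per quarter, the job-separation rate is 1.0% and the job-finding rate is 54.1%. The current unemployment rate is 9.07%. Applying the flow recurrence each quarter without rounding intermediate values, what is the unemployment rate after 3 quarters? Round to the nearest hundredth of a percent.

Unemployment rate after three quarters ≈ 2.47%.

With a fixed labor force, u_{t+1} = u_t + s·(1−u_t) − f·u_t = u_t·(1−s−f) + s.
Here 1−s−f = 0.449 and s = 0.010.
u_1 = 0.090700 × 0.449 + 0.010 = 0.050724.
u_2 = 0.050724 × 0.449 + 0.010 = 0.032775.
u_3 = 0.032775 × 0.449 + 0.010 = 0.024716.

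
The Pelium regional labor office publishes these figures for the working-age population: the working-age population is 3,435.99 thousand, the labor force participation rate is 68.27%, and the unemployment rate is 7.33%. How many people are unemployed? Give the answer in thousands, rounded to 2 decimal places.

Labor force = 0.6827 × 3,435.99 = 2,345.75 thousand.
Unemployed = 0.0733 × 2,345.75 ≈ 171.94 thousand.

About 171.94 thousand are unemployed.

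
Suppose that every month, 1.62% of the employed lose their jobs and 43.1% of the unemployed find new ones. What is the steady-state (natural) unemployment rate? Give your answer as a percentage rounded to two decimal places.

At steady state the flows balance: s·E = f·U, so U/(E+U) = s/(s+f).
u* = 1.62 / (1.62 + 43.1) = 1.62 / 44.72 = 3.62%.

Steady-state unemployment rate ≈ 3.62%.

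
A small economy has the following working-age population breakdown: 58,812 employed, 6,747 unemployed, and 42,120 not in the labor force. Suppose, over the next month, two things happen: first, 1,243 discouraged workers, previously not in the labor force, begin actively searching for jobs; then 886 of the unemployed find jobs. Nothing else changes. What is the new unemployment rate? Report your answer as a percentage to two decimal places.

Initially, labor force = 58,812 + 6,747 = 65,559, so u = 6,747/65,559 = 10.29%.
After the first change, unemployed and labor force both rise by 1,243 → E = 58,812, U = 7,990, labor force = 66,802.
After the second change, unemployed falls and employed rises by 886; labor force unchanged → E = 59,698, U = 7,104, labor force = 66,802.
New unemployment rate = 7,104 / 66,802 = 10.63%.

New unemployment rate ≈ 10.63%.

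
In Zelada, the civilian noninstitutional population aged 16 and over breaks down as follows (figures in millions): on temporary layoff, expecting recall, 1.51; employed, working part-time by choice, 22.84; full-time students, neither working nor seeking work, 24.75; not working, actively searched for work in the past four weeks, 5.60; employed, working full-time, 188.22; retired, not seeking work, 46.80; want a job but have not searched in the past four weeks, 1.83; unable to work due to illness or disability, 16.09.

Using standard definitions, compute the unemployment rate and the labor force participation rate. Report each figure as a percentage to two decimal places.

Employed = 22.84 + 188.22 = 211.06 million.
Unemployed = 1.51 + 5.60 = 7.11 million (jobless and actively searching, or on temporary layoff).
Labor force = 211.06 + 7.11 = 218.17 million.
Not in labor force = 24.75 + 46.80 + 1.83 + 16.09 = 89.47 million (those not working and not actively searching are outside the labor force — including those who want a job but have given up searching).
Civilian working-age population = 218.17 + 89.47 = 307.64 million.
Unemployment rate = 7.11 / 218.17 = 3.26%.
Labor force participation rate = 218.17 / 307.64 = 70.92%.

Unemployment rate ≈ 3.26%; labor force participation rate ≈ 70.92%.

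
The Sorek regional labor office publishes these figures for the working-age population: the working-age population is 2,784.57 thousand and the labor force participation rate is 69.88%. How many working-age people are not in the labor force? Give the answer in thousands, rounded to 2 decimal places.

Share not in the labor force = 1 − 0.6988 = 0.3012.
Not in labor force = 0.3012 × 2,784.57 ≈ 838.71 thousand.

About 838.71 thousand are not in the labor force.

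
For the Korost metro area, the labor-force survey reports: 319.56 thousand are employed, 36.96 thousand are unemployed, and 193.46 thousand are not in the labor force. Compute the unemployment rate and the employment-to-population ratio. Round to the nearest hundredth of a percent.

Labor force = employed + unemployed = 319.56 + 36.96 = 356.52 thousand.
Working-age population = 356.52 + 193.46 = 549.98 thousand.
Unemployment rate = 36.96 / 356.52 = 10.37%.
Employment-population ratio = 319.56 / 549.98 = 58.10%.

Unemployment rate ≈ 10.37%; employment-population ratio ≈ 58.10%.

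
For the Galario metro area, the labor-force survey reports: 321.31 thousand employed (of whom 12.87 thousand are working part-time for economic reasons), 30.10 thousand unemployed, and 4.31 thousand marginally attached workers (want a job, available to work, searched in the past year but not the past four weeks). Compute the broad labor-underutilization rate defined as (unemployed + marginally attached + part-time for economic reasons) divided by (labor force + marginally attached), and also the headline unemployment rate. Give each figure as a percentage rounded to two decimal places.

Labor force = 321.31 + 30.10 = 351.41 thousand.
Numerator = 30.10 + 4.31 + 12.87 = 47.28 thousand.
Denominator = 351.41 + 4.31 = 355.72 thousand.
Broad rate = 47.28 / 355.72 = 13.29%.
Headline unemployment rate = 30.10 / 351.41 = 8.57%.

Broad underutilization rate ≈ 13.29%; headline unemployment rate ≈ 8.57%.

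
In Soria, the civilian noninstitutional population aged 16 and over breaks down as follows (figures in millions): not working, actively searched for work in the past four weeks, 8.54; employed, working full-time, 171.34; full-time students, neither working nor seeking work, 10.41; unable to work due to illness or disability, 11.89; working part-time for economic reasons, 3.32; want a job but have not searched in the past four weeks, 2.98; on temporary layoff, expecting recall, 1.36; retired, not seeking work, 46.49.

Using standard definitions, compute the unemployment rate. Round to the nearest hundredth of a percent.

Unemployment rate ≈ 5.36%.

Employed = 171.34 + 3.32 = 174.66 million (anyone who worked, including part-time for economic reasons, counts as employed).
Unemployed = 8.54 + 1.36 = 9.90 million (jobless and actively searching, or on temporary layoff).
Labor force = 174.66 + 9.90 = 184.56 million.
Unemployment rate = 9.90 / 184.56 = 5.36%.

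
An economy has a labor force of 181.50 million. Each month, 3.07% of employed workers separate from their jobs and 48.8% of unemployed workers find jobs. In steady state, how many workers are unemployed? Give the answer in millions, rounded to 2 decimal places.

About 10.74 million are unemployed in steady state.

Steady-state unemployment rate u* = s/(s+f) = 3.07/(3.07+48.8) = 0.059186.
Unemployed = u* × labor force = 0.059186 × 181.50 ≈ 10.74 million.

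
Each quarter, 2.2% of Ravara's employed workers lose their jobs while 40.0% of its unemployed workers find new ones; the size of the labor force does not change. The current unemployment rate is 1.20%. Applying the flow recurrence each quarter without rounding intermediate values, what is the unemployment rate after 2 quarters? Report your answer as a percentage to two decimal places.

With a fixed labor force, u_{t+1} = u_t + s·(1−u_t) − f·u_t = u_t·(1−s−f) + s.
Here 1−s−f = 0.578 and s = 0.022.
u_1 = 0.012000 × 0.578 + 0.022 = 0.028936.
u_2 = 0.028936 × 0.578 + 0.022 = 0.038725.

Unemployment rate after two quarters ≈ 3.87%.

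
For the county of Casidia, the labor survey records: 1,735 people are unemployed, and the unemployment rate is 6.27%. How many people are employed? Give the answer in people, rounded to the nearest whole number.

Labor force = U / u = 1,735 / 0.0627 ≈ 27,671.
Employed = labor force − unemployed = 27,671 − 1,735 = 25,936.

About 25,936 are employed.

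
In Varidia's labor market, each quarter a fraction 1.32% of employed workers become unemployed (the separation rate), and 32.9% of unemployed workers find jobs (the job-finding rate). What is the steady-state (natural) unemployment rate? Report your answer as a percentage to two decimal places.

At steady state the flows balance: s·E = f·U, so U/(E+U) = s/(s+f).
u* = 1.32 / (1.32 + 32.9) = 1.32 / 34.22 = 3.86%.

Steady-state unemployment rate ≈ 3.86%.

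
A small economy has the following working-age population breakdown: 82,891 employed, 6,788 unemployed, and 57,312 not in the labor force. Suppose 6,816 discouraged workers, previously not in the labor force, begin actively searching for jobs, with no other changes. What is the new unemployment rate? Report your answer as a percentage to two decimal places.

Initially, labor force = 82,891 + 6,788 = 89,679, so u = 6,788/89,679 = 7.57%.
After the change, unemployed and labor force both rise by 6,816 → E = 82,891, U = 13,604, labor force = 96,495.
New unemployment rate = 13,604 / 96,495 = 14.10%.

New unemployment rate ≈ 14.10%.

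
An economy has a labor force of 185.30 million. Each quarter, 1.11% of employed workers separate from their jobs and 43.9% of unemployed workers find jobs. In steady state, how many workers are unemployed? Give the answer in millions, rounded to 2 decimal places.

Steady-state unemployment rate u* = s/(s+f) = 1.11/(1.11+43.9) = 0.024661.
Unemployed = u* × labor force = 0.024661 × 185.30 ≈ 4.57 million.

About 4.57 million are unemployed in steady state.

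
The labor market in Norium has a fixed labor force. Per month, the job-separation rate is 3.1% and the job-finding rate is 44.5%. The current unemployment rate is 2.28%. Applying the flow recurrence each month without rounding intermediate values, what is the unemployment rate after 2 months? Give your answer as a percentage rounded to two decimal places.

Unemployment rate after two months ≈ 5.35%.

With a fixed labor force, u_{t+1} = u_t + s·(1−u_t) − f·u_t = u_t·(1−s−f) + s.
Here 1−s−f = 0.524 and s = 0.031.
u_1 = 0.022800 × 0.524 + 0.031 = 0.042947.
u_2 = 0.042947 × 0.524 + 0.031 = 0.053504.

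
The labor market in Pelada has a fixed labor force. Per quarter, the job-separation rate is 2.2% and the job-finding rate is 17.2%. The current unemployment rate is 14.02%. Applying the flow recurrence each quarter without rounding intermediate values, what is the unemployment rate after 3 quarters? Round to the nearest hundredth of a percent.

With a fixed labor force, u_{t+1} = u_t + s·(1−u_t) − f·u_t = u_t·(1−s−f) + s.
Here 1−s−f = 0.806 and s = 0.022.
u_1 = 0.140200 × 0.806 + 0.022 = 0.135001.
u_2 = 0.135001 × 0.806 + 0.022 = 0.130811.
u_3 = 0.130811 × 0.806 + 0.022 = 0.127434.

Unemployment rate after three quarters ≈ 12.74%.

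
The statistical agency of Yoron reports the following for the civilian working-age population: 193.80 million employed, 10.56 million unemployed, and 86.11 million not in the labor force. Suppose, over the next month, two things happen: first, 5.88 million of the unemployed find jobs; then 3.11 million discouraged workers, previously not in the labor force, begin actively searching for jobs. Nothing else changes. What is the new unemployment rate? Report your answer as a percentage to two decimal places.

Initially, labor force = 193.80 + 10.56 = 204.36 million, so u = 10.56/204.36 = 5.17%.
After the first change, unemployed falls and employed rises by 5.88; labor force unchanged → E = 199.68, U = 4.68, labor force = 204.36 million.
After the second change, unemployed and labor force both rise by 3.11 → E = 199.68, U = 7.79, labor force = 207.47 million.
New unemployment rate = 7.79 / 207.47 = 3.75%.

New unemployment rate ≈ 3.75%.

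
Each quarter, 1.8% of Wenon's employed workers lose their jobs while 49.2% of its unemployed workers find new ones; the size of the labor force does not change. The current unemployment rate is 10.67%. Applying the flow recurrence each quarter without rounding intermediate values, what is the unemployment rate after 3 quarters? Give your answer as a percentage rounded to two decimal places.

With a fixed labor force, u_{t+1} = u_t + s·(1−u_t) − f·u_t = u_t·(1−s−f) + s.
Here 1−s−f = 0.490 and s = 0.018.
u_1 = 0.106700 × 0.490 + 0.018 = 0.070283.
u_2 = 0.070283 × 0.490 + 0.018 = 0.052439.
u_3 = 0.052439 × 0.490 + 0.018 = 0.043695.

Unemployment rate after three quarters ≈ 4.37%.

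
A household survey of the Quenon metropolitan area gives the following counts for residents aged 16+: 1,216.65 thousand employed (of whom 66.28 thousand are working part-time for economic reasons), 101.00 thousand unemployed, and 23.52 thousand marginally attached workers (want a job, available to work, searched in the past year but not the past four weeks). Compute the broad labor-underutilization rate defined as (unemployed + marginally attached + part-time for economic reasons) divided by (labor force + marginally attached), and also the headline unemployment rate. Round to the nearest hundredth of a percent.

Broad underutilization rate ≈ 14.23%; headline unemployment rate ≈ 7.67%.

Labor force = 1,216.65 + 101.00 = 1,317.65 thousand.
Numerator = 101.00 + 23.52 + 66.28 = 190.80 thousand.
Denominator = 1,317.65 + 23.52 = 1,341.17 thousand.
Broad rate = 190.80 / 1,341.17 = 14.23%.
Headline unemployment rate = 101.00 / 1,317.65 = 7.67%.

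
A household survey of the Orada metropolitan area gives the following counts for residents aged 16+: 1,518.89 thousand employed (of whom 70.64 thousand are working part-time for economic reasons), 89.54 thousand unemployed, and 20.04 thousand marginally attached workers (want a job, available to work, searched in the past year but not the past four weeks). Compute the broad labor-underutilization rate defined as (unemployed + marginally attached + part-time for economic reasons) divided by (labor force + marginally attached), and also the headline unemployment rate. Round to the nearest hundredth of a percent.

Broad underutilization rate ≈ 11.07%; headline unemployment rate ≈ 5.57%.

Labor force = 1,518.89 + 89.54 = 1,608.43 thousand.
Numerator = 89.54 + 20.04 + 70.64 = 180.22 thousand.
Denominator = 1,608.43 + 20.04 = 1,628.47 thousand.
Broad rate = 180.22 / 1,628.47 = 11.07%.
Headline unemployment rate = 89.54 / 1,608.43 = 5.57%.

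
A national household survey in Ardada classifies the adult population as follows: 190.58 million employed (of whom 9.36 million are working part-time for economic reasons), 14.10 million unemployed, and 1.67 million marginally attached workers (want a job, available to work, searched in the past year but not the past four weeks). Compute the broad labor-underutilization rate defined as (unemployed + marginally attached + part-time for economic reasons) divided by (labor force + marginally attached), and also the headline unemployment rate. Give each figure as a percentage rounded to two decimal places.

Labor force = 190.58 + 14.10 = 204.68 million.
Numerator = 14.10 + 1.67 + 9.36 = 25.13 million.
Denominator = 204.68 + 1.67 = 206.35 million.
Broad rate = 25.13 / 206.35 = 12.18%.
Headline unemployment rate = 14.10 / 204.68 = 6.89%.

Broad underutilization rate ≈ 12.18%; headline unemployment rate ≈ 6.89%.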